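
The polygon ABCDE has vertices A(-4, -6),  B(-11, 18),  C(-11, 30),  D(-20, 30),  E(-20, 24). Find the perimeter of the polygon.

|AB| = √((-7)² + (24)²) = √625 = 25
|BC| = √((0)² + (12)²) = √144 = 12
|CD| = √((-9)² + (0)²) = √81 = 9
|DE| = √((0)² + (-6)²) = √36 = 6
|EA| = √((16)² + (-30)²) = √1156 = 34
Perimeter = 25 + 12 + 9 + 6 + 34 = 86.

86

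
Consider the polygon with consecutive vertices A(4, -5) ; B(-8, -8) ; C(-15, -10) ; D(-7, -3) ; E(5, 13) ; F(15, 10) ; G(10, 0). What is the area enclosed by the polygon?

254

Apply the surveyor's formula: 2A = Σ (x_i·y_{i+1} − x_{i+1}·y_i), indices taken mod 7.
Σ = (-72) + (-40) + (-25) + (-76) + (-145) + (-100) + (-50) = -508
Area = |Σ|/2 = 254.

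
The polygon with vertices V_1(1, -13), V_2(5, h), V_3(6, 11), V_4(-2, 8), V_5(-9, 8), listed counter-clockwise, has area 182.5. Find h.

The doubled signed area Σ (x_i y_{i+1} − x_{i+1} y_i) is linear in h.
With h=0 it equals 355; the coefficient of h is -5 (from the two edges through V_2).
So -5·h + 355 = 2·182.5 = 365 ⇒ h = -2.

-2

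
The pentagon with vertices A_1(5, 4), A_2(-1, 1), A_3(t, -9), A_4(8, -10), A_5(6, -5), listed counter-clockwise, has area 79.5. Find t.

Write out the shoelace sum; only the two edges meeting at A_3 involve t:
2·Area = [((-1)·(-9) − t·1) + (t·(-10) − 8·(-9))] + 78
       = -11·t + 159 = 159
⇒ t = 0.

0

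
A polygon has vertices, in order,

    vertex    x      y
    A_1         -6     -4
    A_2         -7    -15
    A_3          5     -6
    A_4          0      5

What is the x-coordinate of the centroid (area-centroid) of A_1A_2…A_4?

Apply the surveyor's formula. First the cross-terms c_i = x_i·y_{i+1} − x_{i+1}·y_i:
  62, 117, 25, 30  ⇒  2A = 234, A = 117.
Then Σ (x_i + x_{i+1})·c_i = -1095, so x̄ = -1095 / (6·117) = -365/234.

-365/234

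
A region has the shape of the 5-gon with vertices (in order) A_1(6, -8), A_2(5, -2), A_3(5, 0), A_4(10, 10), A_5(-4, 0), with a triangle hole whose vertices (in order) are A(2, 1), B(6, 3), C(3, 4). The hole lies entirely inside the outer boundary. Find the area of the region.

75

Outer boundary:
Apply the shoelace (surveyor's) formula: 2A = Σ (x_i·y_{i+1} − x_{i+1}·y_i), indices taken mod 5.
Σ = (28) + (10) + (50) + (40) + (32) = 160
Area = |Σ|/2 = 80.
Hole:
Apply Gauss's area formula: 2A = Σ (x_i·y_{i+1} − x_{i+1}·y_i), indices taken mod 3.
Σ = (0) + (15) + (-5) = 10
Area = |Σ|/2 = 5.
Net area = 80 − 5 = 75.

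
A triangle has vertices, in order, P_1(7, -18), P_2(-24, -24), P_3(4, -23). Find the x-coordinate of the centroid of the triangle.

Apply the surveyor's formula. First the cross-terms c_i = x_i·y_{i+1} − x_{i+1}·y_i:
  -600, 648, 89  ⇒  2A = 137, A = 68.5.
Then Σ (x_i + x_{i+1})·c_i = -1781, so x̄ = -1781 / (6·68.5) = -13/3.

-13/3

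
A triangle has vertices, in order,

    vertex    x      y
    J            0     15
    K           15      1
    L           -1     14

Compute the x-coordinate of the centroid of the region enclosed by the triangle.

14/3

Apply the shoelace (surveyor's) formula. First the cross-terms c_i = x_i·y_{i+1} − x_{i+1}·y_i:
  -225, 211, -15  ⇒  2A = -29, A = -14.5.
Then Σ (x_i + x_{i+1})·c_i = -406, so x̄ = -406 / (6·(-14.5)) = 14/3.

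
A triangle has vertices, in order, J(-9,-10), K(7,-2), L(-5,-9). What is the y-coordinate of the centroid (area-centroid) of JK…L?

-7

Apply the shoelace (surveyor's) formula. First the cross-terms c_i = x_i·y_{i+1} − x_{i+1}·y_i:
  88, -73, -31  ⇒  2A = -16, A = -8.
Then Σ (y_i + y_{i+1})·c_i = 336, so ȳ = 336 / (6·(-8)) = -7.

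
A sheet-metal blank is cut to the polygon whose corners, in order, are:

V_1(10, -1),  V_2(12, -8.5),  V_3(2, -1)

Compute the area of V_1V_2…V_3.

Apply the surveyor's formula: 2A = Σ (x_i·y_{i+1} − x_{i+1}·y_i), indices taken mod 3.
V_1→V_2: (10)(-8.5) − (12)(-1) = -73
V_2→V_3: (12)(-1) − (2)(-8.5) = 5
V_3→V_1: (2)(-1) − (10)(-1) = 8
Σ = -60
Area = |Σ|/2 = 30.

30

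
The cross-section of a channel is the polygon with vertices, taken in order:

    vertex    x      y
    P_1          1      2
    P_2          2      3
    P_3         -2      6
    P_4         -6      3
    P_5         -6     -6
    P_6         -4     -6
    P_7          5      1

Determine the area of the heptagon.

Apply Gauss's area formula: 2A = Σ (x_i·y_{i+1} − x_{i+1}·y_i), indices taken mod 7.
Σ = (-1) + (18) + (30) + (54) + (12) + (26) + (9) = 148
Area = |Σ|/2 = 74.

74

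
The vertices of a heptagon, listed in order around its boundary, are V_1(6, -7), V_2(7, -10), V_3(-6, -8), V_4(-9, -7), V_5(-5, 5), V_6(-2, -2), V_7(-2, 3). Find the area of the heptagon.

Apply the shoelace formula: 2A = Σ (x_i·y_{i+1} − x_{i+1}·y_i), indices taken mod 7.
Σ = (-11) + (-116) + (-30) + (-80) + (20) + (-10) + (-4) = -231
Area = |Σ|/2 = 115.5.

115.5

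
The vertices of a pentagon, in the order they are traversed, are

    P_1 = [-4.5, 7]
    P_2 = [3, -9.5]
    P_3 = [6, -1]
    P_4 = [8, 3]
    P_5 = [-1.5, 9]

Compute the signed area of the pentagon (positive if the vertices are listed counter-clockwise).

Σ = (21.75) + (54) + (26) + (76.5) + (30) = 208.25
Signed area = Σ/2 = 104.125 (positive ⇒ counter-clockwise traversal).

104.125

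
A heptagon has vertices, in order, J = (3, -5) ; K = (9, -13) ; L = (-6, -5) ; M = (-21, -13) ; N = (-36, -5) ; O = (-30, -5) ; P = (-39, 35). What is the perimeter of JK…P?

|JK| = √((6)² + (-8)²) = √100 = 10
|KL| = √((-15)² + (8)²) = √289 = 17
|LM| = √((-15)² + (-8)²) = √289 = 17
|MN| = √((-15)² + (8)²) = √289 = 17
|NO| = √((6)² + (0)²) = √36 = 6
|OP| = √((-9)² + (40)²) = √1681 = 41
|PJ| = √((42)² + (-40)²) = √3364 = 58
Perimeter = 10 + 17 + 17 + 17 + 6 + 41 + 58 = 166.

166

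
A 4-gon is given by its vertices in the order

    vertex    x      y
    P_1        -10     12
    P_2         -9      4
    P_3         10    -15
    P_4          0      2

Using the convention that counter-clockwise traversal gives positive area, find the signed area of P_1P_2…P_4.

Σ = (68) + (95) + (20) + (20) = 203
Signed area = Σ/2 = 101.5 (positive ⇒ counter-clockwise traversal).

101.5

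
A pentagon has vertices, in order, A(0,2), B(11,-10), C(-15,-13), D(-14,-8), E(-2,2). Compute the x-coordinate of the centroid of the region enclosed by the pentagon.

Apply Gauss's area formula. First the cross-terms c_i = x_i·y_{i+1} − x_{i+1}·y_i:
  -22, -293, -62, -44, -4  ⇒  2A = -425, A = -212.5.
Then Σ (x_i + x_{i+1})·c_i = 3440, so x̄ = 3440 / (6·(-212.5)) = -688/255.

-688/255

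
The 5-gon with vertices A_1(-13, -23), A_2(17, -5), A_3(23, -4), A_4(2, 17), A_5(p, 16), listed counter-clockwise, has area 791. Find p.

The doubled signed area Σ (x_i y_{i+1} − x_{i+1} y_i) is linear in p.
With p=0 it equals 1142; the coefficient of p is -40 (from the two edges through A_5).
So -40·p + 1142 = 2·791 = 1582 ⇒ p = -11.

-11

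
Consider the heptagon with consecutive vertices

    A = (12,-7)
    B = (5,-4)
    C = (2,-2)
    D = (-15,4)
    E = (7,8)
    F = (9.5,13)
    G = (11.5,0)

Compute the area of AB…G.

Σ = (-13) + (-2) + (-22) + (-148) + (15) + (-149.5) + (-80.5) = -400
Area = |Σ|/2 = 200.

200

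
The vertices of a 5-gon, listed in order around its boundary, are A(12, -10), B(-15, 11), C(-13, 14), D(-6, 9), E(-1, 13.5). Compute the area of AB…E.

171

Apply the surveyor's formula: 2A = Σ (x_i·y_{i+1} − x_{i+1}·y_i), indices taken mod 5.
Cross-terms: -18, -67, -33, -72, -152  ⇒  Σ = -342
Area = |Σ|/2 = 171.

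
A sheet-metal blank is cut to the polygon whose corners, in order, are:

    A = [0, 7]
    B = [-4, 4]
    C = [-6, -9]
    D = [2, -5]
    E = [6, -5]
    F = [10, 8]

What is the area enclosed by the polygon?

Apply Gauss's area formula: 2A = Σ (x_i·y_{i+1} − x_{i+1}·y_i), indices taken mod 6.
Σ = (28) + (60) + (48) + (20) + (98) + (70) = 324
Area = |Σ|/2 = 162.

162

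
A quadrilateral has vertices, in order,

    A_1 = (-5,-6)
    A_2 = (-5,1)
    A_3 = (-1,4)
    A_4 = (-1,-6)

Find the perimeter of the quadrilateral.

26

|A_1A_2| = √((0)² + (7)²) = √49 = 7
|A_2A_3| = √((4)² + (3)²) = √25 = 5
|A_3A_4| = √((0)² + (-10)²) = √100 = 10
|A_4A_1| = √((-4)² + (0)²) = √16 = 4
Perimeter = 7 + 5 + 10 + 4 = 26.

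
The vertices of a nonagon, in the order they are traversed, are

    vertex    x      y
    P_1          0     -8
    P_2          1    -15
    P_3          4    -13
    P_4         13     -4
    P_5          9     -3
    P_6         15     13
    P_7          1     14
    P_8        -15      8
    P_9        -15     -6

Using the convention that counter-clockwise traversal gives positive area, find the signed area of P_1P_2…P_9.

556

Apply Gauss's area formula: 2A = Σ (x_i·y_{i+1} − x_{i+1}·y_i), indices taken mod 9.
Σ = (8) + (47) + (153) + (-3) + (162) + (197) + (218) + (210) + (120) = 1112
Signed area = Σ/2 = 556 (positive ⇒ counter-clockwise traversal).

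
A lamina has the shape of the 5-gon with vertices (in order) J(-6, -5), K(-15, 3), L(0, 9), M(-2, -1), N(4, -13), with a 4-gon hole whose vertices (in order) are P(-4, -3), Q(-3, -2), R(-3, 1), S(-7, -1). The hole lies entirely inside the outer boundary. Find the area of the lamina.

Outer boundary:
Apply the shoelace formula: 2A = Σ (x_i·y_{i+1} − x_{i+1}·y_i), indices taken mod 5.
Σ = (-93) + (-135) + (18) + (30) + (-98) = -278
Area = |Σ|/2 = 139.
Hole:
Apply the surveyor's formula: 2A = Σ (x_i·y_{i+1} − x_{i+1}·y_i), indices taken mod 4.
Σ = (-1) + (-9) + (10) + (17) = 17
Area = |Σ|/2 = 8.5.
Net area = 139 − 8.5 = 130.5.

130.5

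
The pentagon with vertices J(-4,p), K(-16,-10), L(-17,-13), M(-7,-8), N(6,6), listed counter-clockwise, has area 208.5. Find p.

The doubled signed area Σ (x_i y_{i+1} − x_{i+1} y_i) is linear in p.
With p=0 it equals 153; the coefficient of p is 22 (from the two edges through J).
So 22·p + 153 = 2·208.5 = 417 ⇒ p = 12.

12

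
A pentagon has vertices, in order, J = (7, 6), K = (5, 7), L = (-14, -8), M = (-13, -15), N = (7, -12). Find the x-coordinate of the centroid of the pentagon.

Apply Gauss's area formula. First the cross-terms c_i = x_i·y_{i+1} − x_{i+1}·y_i:
  19, 58, 106, 261, 126  ⇒  2A = 570, A = 285.
Then Σ (x_i + x_{i+1})·c_i = -2958, so x̄ = -2958 / (6·285) = -493/285.

-493/285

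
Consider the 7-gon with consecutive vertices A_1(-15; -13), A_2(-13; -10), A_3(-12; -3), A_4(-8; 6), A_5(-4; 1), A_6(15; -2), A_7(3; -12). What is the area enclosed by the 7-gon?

290

Apply Gauss's area formula: 2A = Σ (x_i·y_{i+1} − x_{i+1}·y_i), indices taken mod 7.
A_1→A_2: (-15)(-10) − (-13)(-13) = -19
A_2→A_3: (-13)(-3) − (-12)(-10) = -81
A_3→A_4: (-12)(6) − (-8)(-3) = -96
A_4→A_5: (-8)(1) − (-4)(6) = 16
A_5→A_6: (-4)(-2) − (15)(1) = -7
A_6→A_7: (15)(-12) − (3)(-2) = -174
A_7→A_1: (3)(-13) − (-15)(-12) = -219
Σ = -580
Area = |Σ|/2 = 290.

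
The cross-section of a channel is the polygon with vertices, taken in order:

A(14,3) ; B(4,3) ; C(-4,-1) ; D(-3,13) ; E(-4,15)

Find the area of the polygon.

116

Apply the shoelace (surveyor's) formula: 2A = Σ (x_i·y_{i+1} − x_{i+1}·y_i), indices taken mod 5.
Cross-terms: 30, 8, -55, 7, -222  ⇒  Σ = -232
Area = |Σ|/2 = 116.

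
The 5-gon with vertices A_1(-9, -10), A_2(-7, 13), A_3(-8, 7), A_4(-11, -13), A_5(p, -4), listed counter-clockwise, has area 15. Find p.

-9

The doubled signed area Σ (x_i y_{i+1} − x_{i+1} y_i) is linear in p.
With p=0 it equals 57; the coefficient of p is 3 (from the two edges through A_5).
So 3·p + 57 = 2·15 = 30 ⇒ p = -9.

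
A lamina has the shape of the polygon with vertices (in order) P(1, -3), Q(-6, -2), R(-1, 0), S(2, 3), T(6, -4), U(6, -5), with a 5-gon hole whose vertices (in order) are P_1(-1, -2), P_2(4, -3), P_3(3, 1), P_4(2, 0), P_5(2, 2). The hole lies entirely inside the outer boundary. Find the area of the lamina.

23

Outer boundary:
Apply the shoelace formula: 2A = Σ (x_i·y_{i+1} − x_{i+1}·y_i), indices taken mod 6.
P→Q: (1)(-2) − (-6)(-3) = -20
Q→R: (-6)(0) − (-1)(-2) = -2
R→S: (-1)(3) − (2)(0) = -3
S→T: (2)(-4) − (6)(3) = -26
T→U: (6)(-5) − (6)(-4) = -6
U→P: (6)(-3) − (1)(-5) = -13
Σ = -70
Area = |Σ|/2 = 35.
Hole:
Apply the surveyor's formula: 2A = Σ (x_i·y_{i+1} − x_{i+1}·y_i), indices taken mod 5.
Σ = (11) + (13) + (-2) + (4) + (-2) = 24
Area = |Σ|/2 = 12.
Net area = 35 − 12 = 23.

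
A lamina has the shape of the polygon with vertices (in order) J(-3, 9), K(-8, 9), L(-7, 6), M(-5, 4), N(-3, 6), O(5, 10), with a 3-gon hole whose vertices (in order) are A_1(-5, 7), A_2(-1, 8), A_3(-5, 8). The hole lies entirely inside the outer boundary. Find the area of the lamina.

Outer boundary:
Apply Gauss's area formula: 2A = Σ (x_i·y_{i+1} − x_{i+1}·y_i), indices taken mod 6.
Σ = (45) + (15) + (2) + (-18) + (-60) + (75) = 59
Area = |Σ|/2 = 29.5.
Hole:
Apply Gauss's area formula: 2A = Σ (x_i·y_{i+1} − x_{i+1}·y_i), indices taken mod 3.
Σ = (-33) + (32) + (5) = 4
Area = |Σ|/2 = 2.
Net area = 29.5 − 2 = 27.5.

27.5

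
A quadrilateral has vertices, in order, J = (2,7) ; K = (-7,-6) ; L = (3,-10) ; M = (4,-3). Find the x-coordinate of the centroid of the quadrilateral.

Apply the shoelace formula. First the cross-terms c_i = x_i·y_{i+1} − x_{i+1}·y_i:
  37, 88, 31, 34  ⇒  2A = 190, A = 95.
Then Σ (x_i + x_{i+1})·c_i = -116, so x̄ = -116 / (6·95) = -58/285.

-58/285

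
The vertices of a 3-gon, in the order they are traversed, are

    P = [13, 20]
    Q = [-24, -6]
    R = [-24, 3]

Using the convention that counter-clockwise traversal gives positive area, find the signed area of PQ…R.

-166.5

Apply Gauss's area formula: 2A = Σ (x_i·y_{i+1} − x_{i+1}·y_i), indices taken mod 3.
Cross-terms: 402, -216, -519  ⇒  Σ = -333
Signed area = Σ/2 = -166.5 (negative ⇒ clockwise traversal).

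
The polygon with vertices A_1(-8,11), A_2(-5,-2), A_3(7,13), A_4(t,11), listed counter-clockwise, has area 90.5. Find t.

The doubled signed area Σ (x_i y_{i+1} − x_{i+1} y_i) is linear in t.
With t=0 it equals 185; the coefficient of t is -2 (from the two edges through A_4).
So -2·t + 185 = 2·90.5 = 181 ⇒ t = 2.

2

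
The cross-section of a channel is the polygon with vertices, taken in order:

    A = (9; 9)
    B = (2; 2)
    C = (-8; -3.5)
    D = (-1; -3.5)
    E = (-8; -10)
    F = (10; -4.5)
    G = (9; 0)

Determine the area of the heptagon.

Apply the shoelace formula: 2A = Σ (x_i·y_{i+1} − x_{i+1}·y_i), indices taken mod 7.
A→B: (9)(2) − (2)(9) = 0
B→C: (2)(-3.5) − (-8)(2) = 9
C→D: (-8)(-3.5) − (-1)(-3.5) = 24.5
D→E: (-1)(-10) − (-8)(-3.5) = -18
E→F: (-8)(-4.5) − (10)(-10) = 136
F→G: (10)(0) − (9)(-4.5) = 40.5
G→A: (9)(9) − (9)(0) = 81
Σ = 273
Area = |Σ|/2 = 136.5.

136.5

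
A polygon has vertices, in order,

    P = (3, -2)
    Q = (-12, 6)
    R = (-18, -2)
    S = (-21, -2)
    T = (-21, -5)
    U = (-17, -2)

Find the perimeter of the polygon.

|PQ| = √((-15)² + (8)²) = √289 = 17
|QR| = √((-6)² + (-8)²) = √100 = 10
|RS| = √((-3)² + (0)²) = √9 = 3
|ST| = √((0)² + (-3)²) = √9 = 3
|TU| = √((4)² + (3)²) = √25 = 5
|UP| = √((20)² + (0)²) = √400 = 20
Perimeter = 17 + 10 + 3 + 3 + 5 + 20 = 58.

58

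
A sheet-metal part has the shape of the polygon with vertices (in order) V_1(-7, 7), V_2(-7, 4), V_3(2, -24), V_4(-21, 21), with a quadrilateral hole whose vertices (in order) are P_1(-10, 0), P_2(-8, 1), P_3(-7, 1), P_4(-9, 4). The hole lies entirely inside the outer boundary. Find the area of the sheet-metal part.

Outer boundary:
Cross-terms: 21, 160, -462, 0  ⇒  Σ = -281
Area = |Σ|/2 = 140.5.
Hole:
Σ = (-10) + (-1) + (-19) + (40) = 10
Area = |Σ|/2 = 5.
Net area = 140.5 − 5 = 135.5.

135.5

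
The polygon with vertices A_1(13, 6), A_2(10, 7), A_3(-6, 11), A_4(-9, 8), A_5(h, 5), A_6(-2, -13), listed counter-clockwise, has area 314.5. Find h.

-13

The doubled signed area Σ (x_i y_{i+1} − x_{i+1} y_i) is linear in h.
With h=0 it equals 356; the coefficient of h is -21 (from the two edges through A_5).
So -21·h + 356 = 2·314.5 = 629 ⇒ h = -13.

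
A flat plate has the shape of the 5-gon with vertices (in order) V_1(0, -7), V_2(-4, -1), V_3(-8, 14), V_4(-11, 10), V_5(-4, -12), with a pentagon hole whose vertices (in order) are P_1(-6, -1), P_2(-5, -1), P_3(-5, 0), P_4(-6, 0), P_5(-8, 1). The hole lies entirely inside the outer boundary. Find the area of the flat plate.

Outer boundary:
Σ = (-28) + (-64) + (74) + (172) + (28) = 182
Area = |Σ|/2 = 91.
Hole:
P_1→P_2: (-6)(-1) − (-5)(-1) = 1
P_2→P_3: (-5)(0) − (-5)(-1) = -5
P_3→P_4: (-5)(0) − (-6)(0) = 0
P_4→P_5: (-6)(1) − (-8)(0) = -6
P_5→P_1: (-8)(-1) − (-6)(1) = 14
Σ = 4
Area = |Σ|/2 = 2.
Net area = 91 − 2 = 89.

89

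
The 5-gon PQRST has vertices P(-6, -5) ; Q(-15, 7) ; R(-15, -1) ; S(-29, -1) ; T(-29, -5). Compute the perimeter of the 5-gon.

|PQ| = √((-9)² + (12)²) = √225 = 15
|QR| = √((0)² + (-8)²) = √64 = 8
|RS| = √((-14)² + (0)²) = √196 = 14
|ST| = √((0)² + (-4)²) = √16 = 4
|TP| = √((23)² + (0)²) = √529 = 23
Perimeter = 15 + 8 + 14 + 4 + 23 = 64.

64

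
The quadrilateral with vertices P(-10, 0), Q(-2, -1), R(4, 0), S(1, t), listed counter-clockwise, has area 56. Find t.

The doubled signed area Σ (x_i y_{i+1} − x_{i+1} y_i) is linear in t.
With t=0 it equals 14; the coefficient of t is 14 (from the two edges through S).
So 14·t + 14 = 2·56 = 112 ⇒ t = 7.

7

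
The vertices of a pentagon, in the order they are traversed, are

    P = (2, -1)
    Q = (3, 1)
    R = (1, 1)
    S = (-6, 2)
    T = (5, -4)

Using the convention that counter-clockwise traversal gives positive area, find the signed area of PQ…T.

Cross-terms: 5, 2, 8, 14, 3  ⇒  Σ = 32
Signed area = Σ/2 = 16 (positive ⇒ counter-clockwise traversal).

16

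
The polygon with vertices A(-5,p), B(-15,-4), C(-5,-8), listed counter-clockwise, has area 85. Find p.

9

Write out the shoelace sum; only the two edges meeting at A involve p:
2·Area = [((-5)·p − (-5)·(-8)) + ((-5)·(-4) − (-15)·p)] + 100
       = 10·p + 80 = 170
⇒ p = 9.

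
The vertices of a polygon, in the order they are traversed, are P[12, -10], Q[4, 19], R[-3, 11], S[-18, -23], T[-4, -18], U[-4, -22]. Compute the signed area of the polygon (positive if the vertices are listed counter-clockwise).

Cross-terms: 268, 101, 267, 232, 16, 304  ⇒  Σ = 1188
Signed area = Σ/2 = 594 (positive ⇒ counter-clockwise traversal).

594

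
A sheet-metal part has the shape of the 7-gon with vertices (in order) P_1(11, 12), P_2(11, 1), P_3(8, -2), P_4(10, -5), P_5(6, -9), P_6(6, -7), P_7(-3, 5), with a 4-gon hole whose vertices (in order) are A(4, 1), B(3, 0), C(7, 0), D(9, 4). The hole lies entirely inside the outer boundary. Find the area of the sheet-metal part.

141.5

Outer boundary:
Apply Gauss's area formula: 2A = Σ (x_i·y_{i+1} − x_{i+1}·y_i), indices taken mod 7.
P_1→P_2: (11)(1) − (11)(12) = -121
P_2→P_3: (11)(-2) − (8)(1) = -30
P_3→P_4: (8)(-5) − (10)(-2) = -20
P_4→P_5: (10)(-9) − (6)(-5) = -60
P_5→P_6: (6)(-7) − (6)(-9) = 12
P_6→P_7: (6)(5) − (-3)(-7) = 9
P_7→P_1: (-3)(12) − (11)(5) = -91
Σ = -301
Area = |Σ|/2 = 150.5.
Hole:
Apply the shoelace (surveyor's) formula: 2A = Σ (x_i·y_{i+1} − x_{i+1}·y_i), indices taken mod 4.
A→B: (4)(0) − (3)(1) = -3
B→C: (3)(0) − (7)(0) = 0
C→D: (7)(4) − (9)(0) = 28
D→A: (9)(1) − (4)(4) = -7
Σ = 18
Area = |Σ|/2 = 9.
Net area = 150.5 − 9 = 141.5.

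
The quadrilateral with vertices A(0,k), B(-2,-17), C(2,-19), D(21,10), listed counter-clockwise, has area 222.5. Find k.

The doubled signed area Σ (x_i y_{i+1} − x_{i+1} y_i) is linear in k.
With k=0 it equals 491; the coefficient of k is 23 (from the two edges through A).
So 23·k + 491 = 2·222.5 = 445 ⇒ k = -2.

-2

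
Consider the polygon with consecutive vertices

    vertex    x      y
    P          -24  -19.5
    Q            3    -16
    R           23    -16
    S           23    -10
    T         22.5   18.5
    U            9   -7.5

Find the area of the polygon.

Cross-terms: 442.5, 320, 138, 650.5, -335.25, -355.5  ⇒  Σ = 860.25
Area = |Σ|/2 = 430.125.

430.125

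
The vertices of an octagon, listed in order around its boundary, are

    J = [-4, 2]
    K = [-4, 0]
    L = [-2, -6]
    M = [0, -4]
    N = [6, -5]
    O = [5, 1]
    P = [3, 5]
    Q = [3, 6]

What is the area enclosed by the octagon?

J→K: (-4)(0) − (-4)(2) = 8
K→L: (-4)(-6) − (-2)(0) = 24
L→M: (-2)(-4) − (0)(-6) = 8
M→N: (0)(-5) − (6)(-4) = 24
N→O: (6)(1) − (5)(-5) = 31
O→P: (5)(5) − (3)(1) = 22
P→Q: (3)(6) − (3)(5) = 3
Q→J: (3)(2) − (-4)(6) = 30
Σ = 150
Area = |Σ|/2 = 75.

75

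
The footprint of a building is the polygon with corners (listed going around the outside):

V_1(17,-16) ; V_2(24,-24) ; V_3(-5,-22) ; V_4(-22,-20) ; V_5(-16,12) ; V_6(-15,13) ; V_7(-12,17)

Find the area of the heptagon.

Σ = (-24) + (-648) + (-384) + (-584) + (-28) + (-99) + (-97) = -1864
Area = |Σ|/2 = 932.

932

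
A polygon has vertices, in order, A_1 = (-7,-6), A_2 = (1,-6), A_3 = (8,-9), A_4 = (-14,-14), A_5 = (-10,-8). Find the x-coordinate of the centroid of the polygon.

-419/105

Apply the shoelace (surveyor's) formula. First the cross-terms c_i = x_i·y_{i+1} − x_{i+1}·y_i:
  48, 39, -238, -28, 4  ⇒  2A = -175, A = -87.5.
Then Σ (x_i + x_{i+1})·c_i = 2095, so x̄ = 2095 / (6·(-87.5)) = -419/105.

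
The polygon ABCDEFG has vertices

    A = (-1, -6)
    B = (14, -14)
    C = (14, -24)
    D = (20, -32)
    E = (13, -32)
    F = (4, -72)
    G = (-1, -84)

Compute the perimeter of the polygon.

176

|AB| = √((15)² + (-8)²) = √289 = 17
|BC| = √((0)² + (-10)²) = √100 = 10
|CD| = √((6)² + (-8)²) = √100 = 10
|DE| = √((-7)² + (0)²) = √49 = 7
|EF| = √((-9)² + (-40)²) = √1681 = 41
|FG| = √((-5)² + (-12)²) = √169 = 13
|GA| = √((0)² + (78)²) = √6084 = 78
Perimeter = 17 + 10 + 10 + 7 + 41 + 13 + 78 = 176.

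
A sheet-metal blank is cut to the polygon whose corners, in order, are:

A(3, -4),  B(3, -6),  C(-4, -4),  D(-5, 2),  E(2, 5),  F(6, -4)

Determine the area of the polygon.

Apply the surveyor's formula: 2A = Σ (x_i·y_{i+1} − x_{i+1}·y_i), indices taken mod 6.
Cross-terms: -6, -36, -28, -29, -38, -12  ⇒  Σ = -149
Area = |Σ|/2 = 74.5.

74.5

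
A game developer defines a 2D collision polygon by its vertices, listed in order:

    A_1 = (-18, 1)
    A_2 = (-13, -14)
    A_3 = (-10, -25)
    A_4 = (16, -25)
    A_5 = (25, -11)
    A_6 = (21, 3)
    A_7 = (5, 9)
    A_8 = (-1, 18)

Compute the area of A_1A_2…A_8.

A_1→A_2: (-18)(-14) − (-13)(1) = 265
A_2→A_3: (-13)(-25) − (-10)(-14) = 185
A_3→A_4: (-10)(-25) − (16)(-25) = 650
A_4→A_5: (16)(-11) − (25)(-25) = 449
A_5→A_6: (25)(3) − (21)(-11) = 306
A_6→A_7: (21)(9) − (5)(3) = 174
A_7→A_8: (5)(18) − (-1)(9) = 99
A_8→A_1: (-1)(1) − (-18)(18) = 323
Σ = 2451
Area = |Σ|/2 = 1225.5.

1225.5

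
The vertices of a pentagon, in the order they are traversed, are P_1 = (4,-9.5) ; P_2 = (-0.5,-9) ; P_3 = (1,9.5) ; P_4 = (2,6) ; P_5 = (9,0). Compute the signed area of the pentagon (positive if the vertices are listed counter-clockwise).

Apply the shoelace (surveyor's) formula: 2A = Σ (x_i·y_{i+1} − x_{i+1}·y_i), indices taken mod 5.
Σ = (-40.75) + (4.25) + (-13) + (-54) + (-85.5) = -189
Signed area = Σ/2 = -94.5 (negative ⇒ clockwise traversal).

-94.5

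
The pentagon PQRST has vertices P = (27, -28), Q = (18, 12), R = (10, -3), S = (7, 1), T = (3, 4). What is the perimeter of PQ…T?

|PQ| = √((-9)² + (40)²) = √1681 = 41
|QR| = √((-8)² + (-15)²) = √289 = 17
|RS| = √((-3)² + (4)²) = √25 = 5
|ST| = √((-4)² + (3)²) = √25 = 5
|TP| = √((24)² + (-32)²) = √1600 = 40
Perimeter = 41 + 17 + 5 + 5 + 40 = 108.

108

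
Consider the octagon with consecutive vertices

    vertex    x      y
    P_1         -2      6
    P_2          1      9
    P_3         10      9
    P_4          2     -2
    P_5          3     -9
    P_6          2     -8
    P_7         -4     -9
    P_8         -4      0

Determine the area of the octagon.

135.5

Apply the shoelace formula: 2A = Σ (x_i·y_{i+1} − x_{i+1}·y_i), indices taken mod 8.
Σ = (-24) + (-81) + (-38) + (-12) + (-6) + (-50) + (-36) + (-24) = -271
Area = |Σ|/2 = 135.5.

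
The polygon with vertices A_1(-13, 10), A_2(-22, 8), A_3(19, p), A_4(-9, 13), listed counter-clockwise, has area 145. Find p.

Write out the shoelace sum; only the two edges meeting at A_3 involve p:
2·Area = [((-22)·p − 19·8) + (19·13 − (-9)·p)] + 195
       = -13·p + 290 = 290
⇒ p = 0.

0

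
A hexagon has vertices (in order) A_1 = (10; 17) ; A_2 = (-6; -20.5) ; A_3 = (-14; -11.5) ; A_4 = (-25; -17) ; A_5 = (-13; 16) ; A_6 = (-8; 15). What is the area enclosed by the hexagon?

Apply the shoelace formula: 2A = Σ (x_i·y_{i+1} − x_{i+1}·y_i), indices taken mod 6.
Cross-terms: -103, -218, -49.5, -621, -67, -286  ⇒  Σ = -1344.5
Area = |Σ|/2 = 672.25.

672.25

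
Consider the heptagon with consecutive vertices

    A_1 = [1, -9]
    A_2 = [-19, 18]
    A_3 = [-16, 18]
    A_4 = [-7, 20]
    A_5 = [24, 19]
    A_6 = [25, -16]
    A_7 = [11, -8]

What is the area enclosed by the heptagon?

994

Apply Gauss's area formula: 2A = Σ (x_i·y_{i+1} − x_{i+1}·y_i), indices taken mod 7.
Σ = (-153) + (-54) + (-194) + (-613) + (-859) + (-24) + (-91) = -1988
Area = |Σ|/2 = 994.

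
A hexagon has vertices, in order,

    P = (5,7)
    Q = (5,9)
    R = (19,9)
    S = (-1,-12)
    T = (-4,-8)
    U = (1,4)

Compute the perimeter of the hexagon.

68

|PQ| = √((0)² + (2)²) = √4 = 2
|QR| = √((14)² + (0)²) = √196 = 14
|RS| = √((-20)² + (-21)²) = √841 = 29
|ST| = √((-3)² + (4)²) = √25 = 5
|TU| = √((5)² + (12)²) = √169 = 13
|UP| = √((4)² + (3)²) = √25 = 5
Perimeter = 2 + 14 + 29 + 5 + 13 + 5 = 68.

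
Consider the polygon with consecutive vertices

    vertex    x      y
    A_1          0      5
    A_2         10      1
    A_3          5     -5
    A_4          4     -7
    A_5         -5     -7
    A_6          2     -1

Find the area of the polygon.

77

Apply the shoelace (surveyor's) formula: 2A = Σ (x_i·y_{i+1} − x_{i+1}·y_i), indices taken mod 6.
Cross-terms: -50, -55, -15, -63, 19, 10  ⇒  Σ = -154
Area = |Σ|/2 = 77.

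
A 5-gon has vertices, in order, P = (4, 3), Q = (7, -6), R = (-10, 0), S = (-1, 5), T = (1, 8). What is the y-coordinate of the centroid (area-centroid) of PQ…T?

Apply the surveyor's formula. First the cross-terms c_i = x_i·y_{i+1} − x_{i+1}·y_i:
  -45, -60, -50, -13, -29  ⇒  2A = -197, A = -98.5.
Then Σ (y_i + y_{i+1})·c_i = -243, so ȳ = -243 / (6·(-98.5)) = 81/197.

81/197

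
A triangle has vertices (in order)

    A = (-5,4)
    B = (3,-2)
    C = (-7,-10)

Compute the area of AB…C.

Apply Gauss's area formula: 2A = Σ (x_i·y_{i+1} − x_{i+1}·y_i), indices taken mod 3.
A→B: (-5)(-2) − (3)(4) = -2
B→C: (3)(-10) − (-7)(-2) = -44
C→A: (-7)(4) − (-5)(-10) = -78
Σ = -124
Area = |Σ|/2 = 62.

62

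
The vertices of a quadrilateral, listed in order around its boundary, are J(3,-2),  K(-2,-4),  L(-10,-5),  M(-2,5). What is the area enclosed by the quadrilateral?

Cross-terms: -16, -30, -60, -11  ⇒  Σ = -117
Area = |Σ|/2 = 58.5.

58.5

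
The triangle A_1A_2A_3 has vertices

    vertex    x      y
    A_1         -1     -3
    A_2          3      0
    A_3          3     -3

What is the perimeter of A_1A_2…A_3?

|A_1A_2| = √((4)² + (3)²) = √25 = 5
|A_2A_3| = √((0)² + (-3)²) = √9 = 3
|A_3A_1| = √((-4)² + (0)²) = √16 = 4
Perimeter = 5 + 3 + 4 = 12.

12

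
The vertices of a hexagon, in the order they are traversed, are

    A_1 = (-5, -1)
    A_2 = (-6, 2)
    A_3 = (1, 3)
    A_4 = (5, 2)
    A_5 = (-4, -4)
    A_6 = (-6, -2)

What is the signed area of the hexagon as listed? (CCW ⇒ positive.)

-40.5

Apply the surveyor's formula: 2A = Σ (x_i·y_{i+1} − x_{i+1}·y_i), indices taken mod 6.
Σ = (-16) + (-20) + (-13) + (-12) + (-16) + (-4) = -81
Signed area = Σ/2 = -40.5 (negative ⇒ clockwise traversal).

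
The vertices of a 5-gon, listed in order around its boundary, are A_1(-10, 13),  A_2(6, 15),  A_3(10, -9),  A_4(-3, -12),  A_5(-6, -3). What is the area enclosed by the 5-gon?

Σ = (-228) + (-204) + (-147) + (-63) + (-108) = -750
Area = |Σ|/2 = 375.

375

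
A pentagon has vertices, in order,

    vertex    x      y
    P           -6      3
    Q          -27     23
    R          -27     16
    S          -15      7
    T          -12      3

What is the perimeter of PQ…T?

|PQ| = √((-21)² + (20)²) = √841 = 29
|QR| = √((0)² + (-7)²) = √49 = 7
|RS| = √((12)² + (-9)²) = √225 = 15
|ST| = √((3)² + (-4)²) = √25 = 5
|TP| = √((6)² + (0)²) = √36 = 6
Perimeter = 29 + 7 + 15 + 5 + 6 = 62.

62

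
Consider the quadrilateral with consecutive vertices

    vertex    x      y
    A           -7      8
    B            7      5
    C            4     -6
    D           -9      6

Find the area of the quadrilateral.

Σ = (-91) + (-62) + (-30) + (-30) = -213
Area = |Σ|/2 = 106.5.

106.5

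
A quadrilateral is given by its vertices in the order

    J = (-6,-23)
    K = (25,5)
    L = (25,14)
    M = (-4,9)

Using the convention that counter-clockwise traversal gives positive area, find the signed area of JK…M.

Σ = (545) + (225) + (281) + (146) = 1197
Signed area = Σ/2 = 598.5 (positive ⇒ counter-clockwise traversal).

598.5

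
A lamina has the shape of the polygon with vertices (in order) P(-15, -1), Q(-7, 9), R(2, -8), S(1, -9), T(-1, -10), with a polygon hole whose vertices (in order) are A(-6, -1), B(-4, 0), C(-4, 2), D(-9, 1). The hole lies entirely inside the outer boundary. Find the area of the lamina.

132.5

Outer boundary:
Apply the shoelace (surveyor's) formula: 2A = Σ (x_i·y_{i+1} − x_{i+1}·y_i), indices taken mod 5.
P→Q: (-15)(9) − (-7)(-1) = -142
Q→R: (-7)(-8) − (2)(9) = 38
R→S: (2)(-9) − (1)(-8) = -10
S→T: (1)(-10) − (-1)(-9) = -19
T→P: (-1)(-1) − (-15)(-10) = -149
Σ = -282
Area = |Σ|/2 = 141.
Hole:
Apply the shoelace formula: 2A = Σ (x_i·y_{i+1} − x_{i+1}·y_i), indices taken mod 4.
Cross-terms: -4, -8, 14, 15  ⇒  Σ = 17
Area = |Σ|/2 = 8.5.
Net area = 141 − 8.5 = 132.5.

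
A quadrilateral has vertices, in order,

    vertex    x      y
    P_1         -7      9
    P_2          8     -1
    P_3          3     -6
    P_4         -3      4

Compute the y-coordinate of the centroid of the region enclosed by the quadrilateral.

Apply the surveyor's formula. First the cross-terms c_i = x_i·y_{i+1} − x_{i+1}·y_i:
  -65, -45, -6, 1  ⇒  2A = -115, A = -57.5.
Then Σ (y_i + y_{i+1})·c_i = -180, so ȳ = -180 / (6·(-57.5)) = 12/23.

12/23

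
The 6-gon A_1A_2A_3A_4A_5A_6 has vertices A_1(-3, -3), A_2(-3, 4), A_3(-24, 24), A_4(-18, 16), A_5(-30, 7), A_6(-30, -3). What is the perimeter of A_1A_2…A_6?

98

|A_1A_2| = √((0)² + (7)²) = √49 = 7
|A_2A_3| = √((-21)² + (20)²) = √841 = 29
|A_3A_4| = √((6)² + (-8)²) = √100 = 10
|A_4A_5| = √((-12)² + (-9)²) = √225 = 15
|A_5A_6| = √((0)² + (-10)²) = √100 = 10
|A_6A_1| = √((27)² + (0)²) = √729 = 27
Perimeter = 7 + 29 + 10 + 15 + 10 + 27 = 98.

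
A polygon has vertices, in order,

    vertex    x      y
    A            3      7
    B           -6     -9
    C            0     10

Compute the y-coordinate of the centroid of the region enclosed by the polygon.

Apply the surveyor's formula. First the cross-terms c_i = x_i·y_{i+1} − x_{i+1}·y_i:
  15, -60, -30  ⇒  2A = -75, A = -37.5.
Then Σ (y_i + y_{i+1})·c_i = -600, so ȳ = -600 / (6·(-37.5)) = 8/3.

8/3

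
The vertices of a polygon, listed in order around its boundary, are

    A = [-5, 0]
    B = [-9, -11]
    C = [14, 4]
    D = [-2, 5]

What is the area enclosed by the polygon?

Cross-terms: 55, 118, 78, 25  ⇒  Σ = 276
Area = |Σ|/2 = 138.

138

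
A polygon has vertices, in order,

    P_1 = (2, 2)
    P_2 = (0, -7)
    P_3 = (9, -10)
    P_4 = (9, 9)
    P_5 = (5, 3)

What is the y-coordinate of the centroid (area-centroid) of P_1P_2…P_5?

-228/103

Apply the surveyor's formula. First the cross-terms c_i = x_i·y_{i+1} − x_{i+1}·y_i:
  -14, 63, 171, -18, 4  ⇒  2A = 206, A = 103.
Then Σ (y_i + y_{i+1})·c_i = -1368, so ȳ = -1368 / (6·103) = -228/103.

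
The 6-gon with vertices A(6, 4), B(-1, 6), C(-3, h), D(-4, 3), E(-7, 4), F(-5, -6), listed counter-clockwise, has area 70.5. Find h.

3

Write out the shoelace sum; only the two edges meeting at C involve h:
2·Area = [((-1)·h − (-3)·6) + ((-3)·3 − (-4)·h)] + 123
       = 3·h + 132 = 141
⇒ h = 3.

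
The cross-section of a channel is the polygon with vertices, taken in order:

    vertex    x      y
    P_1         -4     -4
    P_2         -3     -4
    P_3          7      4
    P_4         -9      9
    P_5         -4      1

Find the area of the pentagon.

Apply the surveyor's formula: 2A = Σ (x_i·y_{i+1} − x_{i+1}·y_i), indices taken mod 5.
Σ = (4) + (16) + (99) + (27) + (20) = 166
Area = |Σ|/2 = 83.

83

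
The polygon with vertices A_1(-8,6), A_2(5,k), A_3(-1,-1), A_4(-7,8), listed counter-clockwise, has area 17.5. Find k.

Write out the shoelace sum; only the two edges meeting at A_2 involve k:
2·Area = [((-8)·k − 5·6) + (5·(-1) − (-1)·k)] + 7
       = -7·k + -28 = 35
⇒ k = -9.

-9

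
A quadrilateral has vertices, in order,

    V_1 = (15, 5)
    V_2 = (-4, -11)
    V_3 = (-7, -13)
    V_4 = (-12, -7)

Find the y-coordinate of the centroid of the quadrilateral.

Apply the shoelace formula. First the cross-terms c_i = x_i·y_{i+1} − x_{i+1}·y_i:
  -145, -25, -107, 45  ⇒  2A = -232, A = -116.
Then Σ (y_i + y_{i+1})·c_i = 3520, so ȳ = 3520 / (6·(-116)) = -440/87.

-440/87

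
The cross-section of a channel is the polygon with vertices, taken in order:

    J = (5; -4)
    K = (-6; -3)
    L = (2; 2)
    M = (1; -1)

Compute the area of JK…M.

Apply the shoelace (surveyor's) formula: 2A = Σ (x_i·y_{i+1} − x_{i+1}·y_i), indices taken mod 4.
J→K: (5)(-3) − (-6)(-4) = -39
K→L: (-6)(2) − (2)(-3) = -6
L→M: (2)(-1) − (1)(2) = -4
M→J: (1)(-4) − (5)(-1) = 1
Σ = -48
Area = |Σ|/2 = 24.

24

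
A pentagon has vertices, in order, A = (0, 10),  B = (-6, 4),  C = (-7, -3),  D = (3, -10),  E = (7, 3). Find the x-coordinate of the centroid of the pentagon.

1/167

Apply the surveyor's formula. First the cross-terms c_i = x_i·y_{i+1} − x_{i+1}·y_i:
  60, 46, 79, 79, 70  ⇒  2A = 334, A = 167.
Then Σ (x_i + x_{i+1})·c_i = 6, so x̄ = 6 / (6·167) = 1/167.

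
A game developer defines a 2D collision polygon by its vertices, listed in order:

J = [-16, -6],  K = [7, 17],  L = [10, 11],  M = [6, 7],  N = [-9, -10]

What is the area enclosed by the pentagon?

211

Apply the shoelace formula: 2A = Σ (x_i·y_{i+1} − x_{i+1}·y_i), indices taken mod 5.
J→K: (-16)(17) − (7)(-6) = -230
K→L: (7)(11) − (10)(17) = -93
L→M: (10)(7) − (6)(11) = 4
M→N: (6)(-10) − (-9)(7) = 3
N→J: (-9)(-6) − (-16)(-10) = -106
Σ = -422
Area = |Σ|/2 = 211.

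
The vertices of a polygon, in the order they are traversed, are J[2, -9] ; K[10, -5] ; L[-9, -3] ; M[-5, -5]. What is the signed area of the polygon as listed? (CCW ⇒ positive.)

45

Σ = (80) + (-75) + (30) + (55) = 90
Signed area = Σ/2 = 45 (positive ⇒ counter-clockwise traversal).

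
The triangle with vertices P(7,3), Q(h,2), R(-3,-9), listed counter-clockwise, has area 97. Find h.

The doubled signed area Σ (x_i y_{i+1} − x_{i+1} y_i) is linear in h.
With h=0 it equals 74; the coefficient of h is -12 (from the two edges through Q).
So -12·h + 74 = 2·97 = 194 ⇒ h = -10.

-10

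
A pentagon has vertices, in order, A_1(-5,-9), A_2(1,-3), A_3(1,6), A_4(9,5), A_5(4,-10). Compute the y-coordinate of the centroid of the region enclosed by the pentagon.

Apply the shoelace formula. First the cross-terms c_i = x_i·y_{i+1} − x_{i+1}·y_i:
  24, 9, -49, -110, -86  ⇒  2A = -212, A = -106.
Then Σ (y_i + y_{i+1})·c_i = 1384, so ȳ = 1384 / (6·(-106)) = -346/159.

-346/159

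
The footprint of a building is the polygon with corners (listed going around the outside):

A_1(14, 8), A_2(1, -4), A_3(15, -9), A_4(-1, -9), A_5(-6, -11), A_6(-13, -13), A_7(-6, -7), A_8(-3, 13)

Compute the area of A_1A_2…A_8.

278.5

Apply the surveyor's formula: 2A = Σ (x_i·y_{i+1} − x_{i+1}·y_i), indices taken mod 8.
Σ = (-64) + (51) + (-144) + (-43) + (-65) + (13) + (-99) + (-206) = -557
Area = |Σ|/2 = 278.5.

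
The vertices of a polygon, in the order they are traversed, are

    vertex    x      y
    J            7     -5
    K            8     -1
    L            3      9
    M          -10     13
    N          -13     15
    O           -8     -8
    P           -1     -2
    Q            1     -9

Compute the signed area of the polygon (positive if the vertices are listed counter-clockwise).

Apply the shoelace formula: 2A = Σ (x_i·y_{i+1} − x_{i+1}·y_i), indices taken mod 8.
J→K: (7)(-1) − (8)(-5) = 33
K→L: (8)(9) − (3)(-1) = 75
L→M: (3)(13) − (-10)(9) = 129
M→N: (-10)(15) − (-13)(13) = 19
N→O: (-13)(-8) − (-8)(15) = 224
O→P: (-8)(-2) − (-1)(-8) = 8
P→Q: (-1)(-9) − (1)(-2) = 11
Q→J: (1)(-5) − (7)(-9) = 58
Σ = 557
Signed area = Σ/2 = 278.5 (positive ⇒ counter-clockwise traversal).

278.5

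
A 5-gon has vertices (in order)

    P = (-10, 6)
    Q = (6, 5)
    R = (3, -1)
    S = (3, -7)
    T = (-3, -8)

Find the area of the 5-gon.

134

Cross-terms: -86, -21, -18, -45, -98  ⇒  Σ = -268
Area = |Σ|/2 = 134.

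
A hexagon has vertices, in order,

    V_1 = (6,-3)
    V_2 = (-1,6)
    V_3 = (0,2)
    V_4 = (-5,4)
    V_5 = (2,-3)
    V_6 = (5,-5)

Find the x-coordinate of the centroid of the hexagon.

74/51

Apply Gauss's area formula. First the cross-terms c_i = x_i·y_{i+1} − x_{i+1}·y_i:
  33, -2, 10, 7, 5, 15  ⇒  2A = 68, A = 34.
Then Σ (x_i + x_{i+1})·c_i = 296, so x̄ = 296 / (6·34) = 74/51.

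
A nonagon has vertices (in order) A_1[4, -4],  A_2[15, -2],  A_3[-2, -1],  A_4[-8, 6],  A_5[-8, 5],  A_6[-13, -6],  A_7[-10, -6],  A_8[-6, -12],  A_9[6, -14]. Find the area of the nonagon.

212

Apply the shoelace (surveyor's) formula: 2A = Σ (x_i·y_{i+1} − x_{i+1}·y_i), indices taken mod 9.
A_1→A_2: (4)(-2) − (15)(-4) = 52
A_2→A_3: (15)(-1) − (-2)(-2) = -19
A_3→A_4: (-2)(6) − (-8)(-1) = -20
A_4→A_5: (-8)(5) − (-8)(6) = 8
A_5→A_6: (-8)(-6) − (-13)(5) = 113
A_6→A_7: (-13)(-6) − (-10)(-6) = 18
A_7→A_8: (-10)(-12) − (-6)(-6) = 84
A_8→A_9: (-6)(-14) − (6)(-12) = 156
A_9→A_1: (6)(-4) − (4)(-14) = 32
Σ = 424
Area = |Σ|/2 = 212.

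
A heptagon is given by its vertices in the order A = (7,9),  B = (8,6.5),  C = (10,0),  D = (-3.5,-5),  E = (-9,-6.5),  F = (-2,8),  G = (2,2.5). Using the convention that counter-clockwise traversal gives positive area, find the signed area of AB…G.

Apply Gauss's area formula: 2A = Σ (x_i·y_{i+1} − x_{i+1}·y_i), indices taken mod 7.
Σ = (-26.5) + (-65) + (-50) + (-22.25) + (-85) + (-21) + (0.5) = -269.25
Signed area = Σ/2 = -134.625 (negative ⇒ clockwise traversal).

-134.625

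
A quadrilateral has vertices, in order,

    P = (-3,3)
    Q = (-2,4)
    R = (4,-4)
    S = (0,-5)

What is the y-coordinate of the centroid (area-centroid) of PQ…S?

-8/7

Apply Gauss's area formula. First the cross-terms c_i = x_i·y_{i+1} − x_{i+1}·y_i:
  -6, -8, -20, -15  ⇒  2A = -49, A = -24.5.
Then Σ (y_i + y_{i+1})·c_i = 168, so ȳ = 168 / (6·(-24.5)) = -8/7.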